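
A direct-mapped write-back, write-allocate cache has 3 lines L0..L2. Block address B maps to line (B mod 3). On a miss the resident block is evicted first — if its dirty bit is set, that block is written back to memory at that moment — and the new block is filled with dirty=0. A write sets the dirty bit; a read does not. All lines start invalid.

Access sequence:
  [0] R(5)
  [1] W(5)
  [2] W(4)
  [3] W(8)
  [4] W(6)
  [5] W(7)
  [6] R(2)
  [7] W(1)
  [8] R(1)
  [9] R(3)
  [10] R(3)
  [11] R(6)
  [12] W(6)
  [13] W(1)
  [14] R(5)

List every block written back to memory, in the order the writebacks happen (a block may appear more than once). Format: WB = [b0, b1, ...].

WB = [5, 4, 8, 7, 6]

0: R B5 -> L2 miss  d=-]
1: W B5 -> L2 hit  d=D]
2: W B4 -> L1 miss  d=D]
3: W B8 -> L2 miss wb->B5  d=D]
4: W B6 -> L0 miss  d=D]
5: W B7 -> L1 miss wb->B4  d=D]
6: R B2 -> L2 miss wb->B8  d=-]
7: W B1 -> L1 miss wb->B7  d=D]
8: R B1 -> L1 hit  d=D]
9: R B3 -> L0 miss wb->B6  d=-]
10: R B3 -> L0 hit  d=-]
11: R B6 -> L0 miss  d=-]
12: W B6 -> L0 hit  d=D]
13: W B1 -> L1 hit  d=D]
14: R B5 -> L2 miss  d=-]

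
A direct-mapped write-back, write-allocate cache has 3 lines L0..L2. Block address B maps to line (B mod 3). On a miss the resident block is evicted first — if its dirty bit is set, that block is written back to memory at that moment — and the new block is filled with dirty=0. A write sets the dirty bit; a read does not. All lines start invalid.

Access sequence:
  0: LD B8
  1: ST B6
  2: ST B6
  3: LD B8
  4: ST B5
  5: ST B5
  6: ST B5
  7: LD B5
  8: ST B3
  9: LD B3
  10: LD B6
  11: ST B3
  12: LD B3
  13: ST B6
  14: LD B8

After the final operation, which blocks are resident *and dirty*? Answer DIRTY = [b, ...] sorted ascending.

DIRTY = [6]

0: R B8 → L2 miss [-]
1: W B6 → L0 miss [D]
2: W B6 → L0 hit [D]
3: R B8 → L2 hit [-]
4: W B5 → L2 miss [D]
5: W B5 → L2 hit [D]
6: W B5 → L2 hit [D]
7: R B5 → L2 hit [D]
8: W B3 → L0 miss wb→B6 [D]
9: R B3 → L0 hit [D]
10: R B6 → L0 miss wb→B3 [-]
11: W B3 → L0 miss [D]
12: R B3 → L0 hit [D]
13: W B6 → L0 miss wb→B3 [D]
14: R B8 → L2 miss wb→B5 [-]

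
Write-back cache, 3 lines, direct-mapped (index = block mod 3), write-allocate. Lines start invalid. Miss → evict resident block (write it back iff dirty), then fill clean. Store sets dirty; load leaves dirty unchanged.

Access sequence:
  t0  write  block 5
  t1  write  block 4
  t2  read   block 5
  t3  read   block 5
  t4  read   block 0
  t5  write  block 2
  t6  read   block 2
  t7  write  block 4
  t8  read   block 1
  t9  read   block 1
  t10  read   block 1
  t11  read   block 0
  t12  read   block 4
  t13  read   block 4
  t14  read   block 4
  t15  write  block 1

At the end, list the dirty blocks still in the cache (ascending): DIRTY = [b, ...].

DIRTY = [1, 2]

0: W B5 -> L2 miss  d=D]
1: W B4 -> L1 miss  d=D]
2: R B5 -> L2 hit  d=D]
3: R B5 -> L2 hit  d=D]
4: R B0 -> L0 miss  d=-]
5: W B2 -> L2 miss wb->B5  d=D]
6: R B2 -> L2 hit  d=D]
7: W B4 -> L1 hit  d=D]
8: R B1 -> L1 miss wb->B4  d=-]
9: R B1 -> L1 hit  d=-]
10: R B1 -> L1 hit  d=-]
11: R B0 -> L0 hit  d=-]
12: R B4 -> L1 miss  d=-]
13: R B4 -> L1 hit  d=-]
14: R B4 -> L1 hit  d=-]
15: W B1 -> L1 miss  d=D]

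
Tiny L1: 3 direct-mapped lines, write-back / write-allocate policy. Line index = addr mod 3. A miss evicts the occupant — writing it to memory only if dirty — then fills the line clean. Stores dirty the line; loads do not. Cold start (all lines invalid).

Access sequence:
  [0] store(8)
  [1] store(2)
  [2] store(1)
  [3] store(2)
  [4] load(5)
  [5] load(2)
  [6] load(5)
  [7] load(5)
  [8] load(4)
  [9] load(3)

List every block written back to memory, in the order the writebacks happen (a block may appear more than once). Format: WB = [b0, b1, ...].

WB = [8, 2, 1]

0: W B8 -> L2 miss  d=D]
1: W B2 -> L2 miss wb->B8  d=D]
2: W B1 -> L1 miss  d=D]
3: W B2 -> L2 hit  d=D]
4: R B5 -> L2 miss wb->B2  d=-]
5: R B2 -> L2 miss  d=-]
6: R B5 -> L2 miss  d=-]
7: R B5 -> L2 hit  d=-]
8: R B4 -> L1 miss wb->B1  d=-]
9: R B3 -> L0 miss  d=-]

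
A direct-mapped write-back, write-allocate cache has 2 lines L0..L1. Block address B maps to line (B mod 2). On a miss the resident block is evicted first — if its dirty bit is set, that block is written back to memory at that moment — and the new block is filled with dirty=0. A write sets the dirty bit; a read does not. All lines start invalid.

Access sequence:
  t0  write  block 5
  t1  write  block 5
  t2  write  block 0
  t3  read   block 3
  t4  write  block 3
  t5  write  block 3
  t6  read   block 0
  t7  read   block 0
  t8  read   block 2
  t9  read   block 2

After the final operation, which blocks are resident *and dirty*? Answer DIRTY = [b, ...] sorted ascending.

0: W B5 → L1 miss [D]
1: W B5 → L1 hit [D]
2: W B0 → L0 miss [D]
3: R B3 → L1 miss wb→B5 [-]
4: W B3 → L1 hit [D]
5: W B3 → L1 hit [D]
6: R B0 → L0 hit [D]
7: R B0 → L0 hit [D]
8: R B2 → L0 miss wb→B0 [-]
9: R B2 → L0 hit [-]

DIRTY = [3]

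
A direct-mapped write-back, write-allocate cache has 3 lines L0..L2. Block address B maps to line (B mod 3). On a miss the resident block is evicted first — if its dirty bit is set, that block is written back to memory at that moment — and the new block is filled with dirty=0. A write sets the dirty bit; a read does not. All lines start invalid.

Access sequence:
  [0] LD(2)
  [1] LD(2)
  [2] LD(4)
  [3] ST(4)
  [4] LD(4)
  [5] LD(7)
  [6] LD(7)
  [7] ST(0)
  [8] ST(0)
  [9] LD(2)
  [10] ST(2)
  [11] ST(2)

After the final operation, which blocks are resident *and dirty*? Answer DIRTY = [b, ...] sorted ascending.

0: R B2 -> L2 miss  d=-]
1: R B2 -> L2 hit  d=-]
2: R B4 -> L1 miss  d=-]
3: W B4 -> L1 hit  d=D]
4: R B4 -> L1 hit  d=D]
5: R B7 -> L1 miss wb->B4  d=-]
6: R B7 -> L1 hit  d=-]
7: W B0 -> L0 miss  d=D]
8: W B0 -> L0 hit  d=D]
9: R B2 -> L2 hit  d=-]
10: W B2 -> L2 hit  d=D]
11: W B2 -> L2 hit  d=D]

DIRTY = [0, 2]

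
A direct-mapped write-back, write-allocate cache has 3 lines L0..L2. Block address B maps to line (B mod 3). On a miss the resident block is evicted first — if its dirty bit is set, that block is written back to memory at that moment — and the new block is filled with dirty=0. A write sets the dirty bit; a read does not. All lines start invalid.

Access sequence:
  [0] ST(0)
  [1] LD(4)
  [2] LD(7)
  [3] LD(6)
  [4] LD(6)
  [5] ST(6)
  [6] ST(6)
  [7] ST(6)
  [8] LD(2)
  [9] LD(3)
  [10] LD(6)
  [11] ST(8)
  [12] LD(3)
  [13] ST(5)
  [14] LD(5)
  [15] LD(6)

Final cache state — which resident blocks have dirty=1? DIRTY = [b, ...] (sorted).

DIRTY = [5]

  0 | W B0 → L0 miss [D]
  1 | R B4 → L1 miss [-]
  2 | R B7 → L1 miss [-]
  3 | R B6 → L0 miss wb→B0 [-]
  4 | R B6 → L0 hit [-]
  5 | W B6 → L0 hit [D]
  6 | W B6 → L0 hit [D]
  7 | W B6 → L0 hit [D]
  8 | R B2 → L2 miss [-]
  9 | R B3 → L0 miss wb→B6 [-]
  10 | R B6 → L0 miss [-]
  11 | W B8 → L2 miss [D]
  12 | R B3 → L0 miss [-]
  13 | W B5 → L2 miss wb→B8 [D]
  14 | R B5 → L2 hit [D]
  15 | R B6 → L0 miss [-]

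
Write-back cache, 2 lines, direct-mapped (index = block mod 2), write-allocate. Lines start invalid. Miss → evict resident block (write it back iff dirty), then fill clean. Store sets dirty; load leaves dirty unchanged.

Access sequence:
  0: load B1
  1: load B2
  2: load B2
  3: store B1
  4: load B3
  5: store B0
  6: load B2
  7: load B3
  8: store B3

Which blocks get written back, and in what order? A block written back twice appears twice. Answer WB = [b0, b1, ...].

0: R B1 → L1 miss [-]
1: R B2 → L0 miss [-]
2: R B2 → L0 hit [-]
3: W B1 → L1 hit [D]
4: R B3 → L1 miss wb→B1 [-]
5: W B0 → L0 miss [D]
6: R B2 → L0 miss wb→B0 [-]
7: R B3 → L1 hit [-]
8: W B3 → L1 hit [D]

WB = [1, 0]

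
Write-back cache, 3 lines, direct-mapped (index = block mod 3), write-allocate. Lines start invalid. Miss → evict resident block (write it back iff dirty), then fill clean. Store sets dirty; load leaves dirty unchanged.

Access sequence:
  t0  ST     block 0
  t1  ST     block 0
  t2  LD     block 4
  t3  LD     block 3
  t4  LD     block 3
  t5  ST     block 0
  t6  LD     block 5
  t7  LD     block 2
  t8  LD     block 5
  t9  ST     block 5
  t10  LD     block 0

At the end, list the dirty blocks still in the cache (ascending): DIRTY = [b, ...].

DIRTY = [0, 5]

0: W B0 -> L0 miss  d=D]
1: W B0 -> L0 hit  d=D]
2: R B4 -> L1 miss  d=-]
3: R B3 -> L0 miss wb->B0  d=-]
4: R B3 -> L0 hit  d=-]
5: W B0 -> L0 miss  d=D]
6: R B5 -> L2 miss  d=-]
7: R B2 -> L2 miss  d=-]
8: R B5 -> L2 miss  d=-]
9: W B5 -> L2 hit  d=D]
10: R B0 -> L0 hit  d=D]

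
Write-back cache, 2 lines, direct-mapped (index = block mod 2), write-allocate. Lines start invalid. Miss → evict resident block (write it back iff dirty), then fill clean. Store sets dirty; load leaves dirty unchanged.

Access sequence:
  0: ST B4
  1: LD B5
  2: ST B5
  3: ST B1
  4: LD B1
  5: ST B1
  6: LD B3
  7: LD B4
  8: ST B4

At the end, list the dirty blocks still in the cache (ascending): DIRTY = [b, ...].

0: W B4 -> L0 miss  d=D]
1: R B5 -> L1 miss  d=-]
2: W B5 -> L1 hit  d=D]
3: W B1 -> L1 miss wb->B5  d=D]
4: R B1 -> L1 hit  d=D]
5: W B1 -> L1 hit  d=D]
6: R B3 -> L1 miss wb->B1  d=-]
7: R B4 -> L0 hit  d=D]
8: W B4 -> L0 hit  d=D]

DIRTY = [4]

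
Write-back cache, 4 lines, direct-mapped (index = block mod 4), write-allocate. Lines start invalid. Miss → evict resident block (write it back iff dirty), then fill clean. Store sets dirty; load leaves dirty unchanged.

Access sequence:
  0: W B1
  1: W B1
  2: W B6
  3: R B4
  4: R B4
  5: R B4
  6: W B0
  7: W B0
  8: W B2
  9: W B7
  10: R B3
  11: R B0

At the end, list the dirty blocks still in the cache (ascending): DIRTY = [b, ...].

0: W B1 -> L1 miss  d=D]
1: W B1 -> L1 hit  d=D]
2: W B6 -> L2 miss  d=D]
3: R B4 -> L0 miss  d=-]
4: R B4 -> L0 hit  d=-]
5: R B4 -> L0 hit  d=-]
6: W B0 -> L0 miss  d=D]
7: W B0 -> L0 hit  d=D]
8: W B2 -> L2 miss wb->B6  d=D]
9: W B7 -> L3 miss  d=D]
10: R B3 -> L3 miss wb->B7  d=-]
11: R B0 -> L0 hit  d=D]

DIRTY = [0, 1, 2]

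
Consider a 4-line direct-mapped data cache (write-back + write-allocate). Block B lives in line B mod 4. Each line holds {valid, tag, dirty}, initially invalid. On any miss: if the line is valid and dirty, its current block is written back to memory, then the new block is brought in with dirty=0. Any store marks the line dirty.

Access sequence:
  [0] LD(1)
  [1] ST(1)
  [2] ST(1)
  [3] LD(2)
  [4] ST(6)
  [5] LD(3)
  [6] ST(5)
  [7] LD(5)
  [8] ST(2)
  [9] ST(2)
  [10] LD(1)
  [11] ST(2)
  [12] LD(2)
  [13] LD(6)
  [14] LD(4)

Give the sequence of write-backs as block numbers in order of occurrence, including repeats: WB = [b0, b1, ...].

0: R B1 -> L1 miss  d=-]
1: W B1 -> L1 hit  d=D]
2: W B1 -> L1 hit  d=D]
3: R B2 -> L2 miss  d=-]
4: W B6 -> L2 miss  d=D]
5: R B3 -> L3 miss  d=-]
6: W B5 -> L1 miss wb->B1  d=D]
7: R B5 -> L1 hit  d=D]
8: W B2 -> L2 miss wb->B6  d=D]
9: W B2 -> L2 hit  d=D]
10: R B1 -> L1 miss wb->B5  d=-]
11: W B2 -> L2 hit  d=D]
12: R B2 -> L2 hit  d=D]
13: R B6 -> L2 miss wb->B2  d=-]
14: R B4 -> L0 miss  d=-]

WB = [1, 6, 5, 2]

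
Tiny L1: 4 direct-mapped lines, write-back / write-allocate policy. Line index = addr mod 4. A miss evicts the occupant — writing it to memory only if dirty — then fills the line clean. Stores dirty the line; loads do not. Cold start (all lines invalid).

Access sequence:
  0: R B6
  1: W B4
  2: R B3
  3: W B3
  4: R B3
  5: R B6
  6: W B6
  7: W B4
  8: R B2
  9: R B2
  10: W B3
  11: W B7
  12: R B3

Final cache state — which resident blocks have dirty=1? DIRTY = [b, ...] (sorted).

DIRTY = [4]

0: R B6 -> L2 miss  d=-]
1: W B4 -> L0 miss  d=D]
2: R B3 -> L3 miss  d=-]
3: W B3 -> L3 hit  d=D]
4: R B3 -> L3 hit  d=D]
5: R B6 -> L2 hit  d=-]
6: W B6 -> L2 hit  d=D]
7: W B4 -> L0 hit  d=D]
8: R B2 -> L2 miss wb->B6  d=-]
9: R B2 -> L2 hit  d=-]
10: W B3 -> L3 hit  d=D]
11: W B7 -> L3 miss wb->B3  d=D]
12: R B3 -> L3 miss wb->B7  d=-]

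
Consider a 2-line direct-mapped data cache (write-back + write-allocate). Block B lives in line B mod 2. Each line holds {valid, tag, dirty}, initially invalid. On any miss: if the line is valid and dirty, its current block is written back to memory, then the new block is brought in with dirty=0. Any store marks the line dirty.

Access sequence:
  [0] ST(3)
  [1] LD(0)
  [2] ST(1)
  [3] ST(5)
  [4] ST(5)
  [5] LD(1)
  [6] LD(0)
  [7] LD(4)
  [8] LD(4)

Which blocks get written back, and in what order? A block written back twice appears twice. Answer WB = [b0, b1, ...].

0: W B3 → L1 miss [D]
1: R B0 → L0 miss [-]
2: W B1 → L1 miss wb→B3 [D]
3: W B5 → L1 miss wb→B1 [D]
4: W B5 → L1 hit [D]
5: R B1 → L1 miss wb→B5 [-]
6: R B0 → L0 hit [-]
7: R B4 → L0 miss [-]
8: R B4 → L0 hit [-]

WB = [3, 1, 5]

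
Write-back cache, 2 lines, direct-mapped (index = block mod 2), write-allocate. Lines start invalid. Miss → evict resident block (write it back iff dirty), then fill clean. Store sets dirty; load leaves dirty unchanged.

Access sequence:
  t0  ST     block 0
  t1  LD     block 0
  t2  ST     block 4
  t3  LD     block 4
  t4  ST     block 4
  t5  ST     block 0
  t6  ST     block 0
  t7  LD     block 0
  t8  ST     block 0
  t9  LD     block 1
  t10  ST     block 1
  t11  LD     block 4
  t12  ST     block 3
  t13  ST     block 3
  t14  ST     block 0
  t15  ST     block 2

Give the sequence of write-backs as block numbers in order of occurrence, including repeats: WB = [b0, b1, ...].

  0 | W B0 → L0 miss [D]
  1 | R B0 → L0 hit [D]
  2 | W B4 → L0 miss wb→B0 [D]
  3 | R B4 → L0 hit [D]
  4 | W B4 → L0 hit [D]
  5 | W B0 → L0 miss wb→B4 [D]
  6 | W B0 → L0 hit [D]
  7 | R B0 → L0 hit [D]
  8 | W B0 → L0 hit [D]
  9 | R B1 → L1 miss [-]
  10 | W B1 → L1 hit [D]
  11 | R B4 → L0 miss wb→B0 [-]
  12 | W B3 → L1 miss wb→B1 [D]
  13 | W B3 → L1 hit [D]
  14 | W B0 → L0 miss [D]
  15 | W B2 → L0 miss wb→B0 [D]

WB = [0, 4, 0, 1, 0]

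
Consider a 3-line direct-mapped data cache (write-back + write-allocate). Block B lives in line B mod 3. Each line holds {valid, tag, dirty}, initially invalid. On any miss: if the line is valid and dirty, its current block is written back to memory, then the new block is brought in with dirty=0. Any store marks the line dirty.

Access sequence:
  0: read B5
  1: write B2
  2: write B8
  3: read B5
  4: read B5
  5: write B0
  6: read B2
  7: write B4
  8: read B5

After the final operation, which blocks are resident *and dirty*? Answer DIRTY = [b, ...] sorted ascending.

0: R B5 -> L2 miss  d=-]
1: W B2 -> L2 miss  d=D]
2: W B8 -> L2 miss wb->B2  d=D]
3: R B5 -> L2 miss wb->B8  d=-]
4: R B5 -> L2 hit  d=-]
5: W B0 -> L0 miss  d=D]
6: R B2 -> L2 miss  d=-]
7: W B4 -> L1 miss  d=D]
8: R B5 -> L2 miss  d=-]

DIRTY = [0, 4]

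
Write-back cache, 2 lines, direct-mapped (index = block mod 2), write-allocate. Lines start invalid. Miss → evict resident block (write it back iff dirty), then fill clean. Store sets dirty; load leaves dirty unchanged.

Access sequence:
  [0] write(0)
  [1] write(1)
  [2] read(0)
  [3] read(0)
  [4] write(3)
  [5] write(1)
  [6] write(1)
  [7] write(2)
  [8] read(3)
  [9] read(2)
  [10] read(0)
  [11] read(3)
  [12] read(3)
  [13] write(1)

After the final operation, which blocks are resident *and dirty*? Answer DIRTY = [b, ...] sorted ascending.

DIRTY = [1]

0: W B0 -> L0 miss  d=D]
1: W B1 -> L1 miss  d=D]
2: R B0 -> L0 hit  d=D]
3: R B0 -> L0 hit  d=D]
4: W B3 -> L1 miss wb->B1  d=D]
5: W B1 -> L1 miss wb->B3  d=D]
6: W B1 -> L1 hit  d=D]
7: W B2 -> L0 miss wb->B0  d=D]
8: R B3 -> L1 miss wb->B1  d=-]
9: R B2 -> L0 hit  d=D]
10: R B0 -> L0 miss wb->B2  d=-]
11: R B3 -> L1 hit  d=-]
12: R B3 -> L1 hit  d=-]
13: W B1 -> L1 miss  d=D]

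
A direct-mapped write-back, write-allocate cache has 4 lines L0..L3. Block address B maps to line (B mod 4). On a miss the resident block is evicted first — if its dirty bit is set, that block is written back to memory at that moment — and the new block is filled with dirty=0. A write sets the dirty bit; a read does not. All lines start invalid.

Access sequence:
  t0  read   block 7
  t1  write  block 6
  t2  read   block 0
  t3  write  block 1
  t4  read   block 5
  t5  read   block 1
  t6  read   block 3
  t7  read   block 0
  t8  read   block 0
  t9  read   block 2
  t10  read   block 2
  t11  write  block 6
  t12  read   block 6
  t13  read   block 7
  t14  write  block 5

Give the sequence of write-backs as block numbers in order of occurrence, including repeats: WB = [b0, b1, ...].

0: R B7 -> L3 miss  d=-]
1: W B6 -> L2 miss  d=D]
2: R B0 -> L0 miss  d=-]
3: W B1 -> L1 miss  d=D]
4: R B5 -> L1 miss wb->B1  d=-]
5: R B1 -> L1 miss  d=-]
6: R B3 -> L3 miss  d=-]
7: R B0 -> L0 hit  d=-]
8: R B0 -> L0 hit  d=-]
9: R B2 -> L2 miss wb->B6  d=-]
10: R B2 -> L2 hit  d=-]
11: W B6 -> L2 miss  d=D]
12: R B6 -> L2 hit  d=D]
13: R B7 -> L3 miss  d=-]
14: W B5 -> L1 miss  d=D]

WB = [1, 6]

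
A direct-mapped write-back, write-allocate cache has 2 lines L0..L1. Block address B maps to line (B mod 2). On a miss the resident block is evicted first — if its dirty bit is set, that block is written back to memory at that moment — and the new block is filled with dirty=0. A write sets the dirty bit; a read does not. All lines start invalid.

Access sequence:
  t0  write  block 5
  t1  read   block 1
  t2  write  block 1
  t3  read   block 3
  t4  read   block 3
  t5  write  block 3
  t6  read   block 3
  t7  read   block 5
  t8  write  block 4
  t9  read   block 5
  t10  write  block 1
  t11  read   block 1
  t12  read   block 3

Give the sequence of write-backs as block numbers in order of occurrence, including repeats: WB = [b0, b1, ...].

0: W B5 → L1 miss [D]
1: R B1 → L1 miss wb→B5 [-]
2: W B1 → L1 hit [D]
3: R B3 → L1 miss wb→B1 [-]
4: R B3 → L1 hit [-]
5: W B3 → L1 hit [D]
6: R B3 → L1 hit [D]
7: R B5 → L1 miss wb→B3 [-]
8: W B4 → L0 miss [D]
9: R B5 → L1 hit [-]
10: W B1 → L1 miss [D]
11: R B1 → L1 hit [D]
12: R B3 → L1 miss wb→B1 [-]

WB = [5, 1, 3, 1]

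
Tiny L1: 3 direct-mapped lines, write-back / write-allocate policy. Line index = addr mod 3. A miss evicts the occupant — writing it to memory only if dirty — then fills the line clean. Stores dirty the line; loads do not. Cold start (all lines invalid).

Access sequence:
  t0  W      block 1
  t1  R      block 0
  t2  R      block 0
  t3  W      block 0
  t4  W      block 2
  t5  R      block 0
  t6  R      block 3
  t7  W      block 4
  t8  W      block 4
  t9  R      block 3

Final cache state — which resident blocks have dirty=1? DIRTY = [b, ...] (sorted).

DIRTY = [2, 4]

  0 | W B1 → L1 miss [D]
  1 | R B0 → L0 miss [-]
  2 | R B0 → L0 hit [-]
  3 | W B0 → L0 hit [D]
  4 | W B2 → L2 miss [D]
  5 | R B0 → L0 hit [D]
  6 | R B3 → L0 miss wb→B0 [-]
  7 | W B4 → L1 miss wb→B1 [D]
  8 | W B4 → L1 hit [D]
  9 | R B3 → L0 hit [-]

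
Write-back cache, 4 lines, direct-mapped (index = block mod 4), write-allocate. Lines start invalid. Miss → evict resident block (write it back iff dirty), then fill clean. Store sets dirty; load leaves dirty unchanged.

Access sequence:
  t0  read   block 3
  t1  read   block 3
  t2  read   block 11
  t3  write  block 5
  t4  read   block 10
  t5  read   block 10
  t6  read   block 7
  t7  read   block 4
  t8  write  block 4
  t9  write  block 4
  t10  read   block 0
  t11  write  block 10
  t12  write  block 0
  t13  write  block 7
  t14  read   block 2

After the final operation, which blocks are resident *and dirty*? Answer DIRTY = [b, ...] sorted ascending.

DIRTY = [0, 5, 7]

  0 | R B3 → L3 miss [-]
  1 | R B3 → L3 hit [-]
  2 | R B11 → L3 miss [-]
  3 | W B5 → L1 miss [D]
  4 | R B10 → L2 miss [-]
  5 | R B10 → L2 hit [-]
  6 | R B7 → L3 miss [-]
  7 | R B4 → L0 miss [-]
  8 | W B4 → L0 hit [D]
  9 | W B4 → L0 hit [D]
  10 | R B0 → L0 miss wb→B4 [-]
  11 | W B10 → L2 hit [D]
  12 | W B0 → L0 hit [D]
  13 | W B7 → L3 hit [D]
  14 | R B2 → L2 miss wb→B10 [-]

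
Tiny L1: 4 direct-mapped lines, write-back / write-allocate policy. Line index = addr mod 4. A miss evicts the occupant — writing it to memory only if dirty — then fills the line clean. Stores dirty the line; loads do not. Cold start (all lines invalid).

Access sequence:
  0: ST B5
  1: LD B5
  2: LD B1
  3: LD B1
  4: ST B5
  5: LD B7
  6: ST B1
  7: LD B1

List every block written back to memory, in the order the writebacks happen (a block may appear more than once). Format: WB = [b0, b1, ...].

WB = [5, 5]

0: W B5 -> L1 miss  d=D]
1: R B5 -> L1 hit  d=D]
2: R B1 -> L1 miss wb->B5  d=-]
3: R B1 -> L1 hit  d=-]
4: W B5 -> L1 miss  d=D]
5: R B7 -> L3 miss  d=-]
6: W B1 -> L1 miss wb->B5  d=D]
7: R B1 -> L1 hit  d=D]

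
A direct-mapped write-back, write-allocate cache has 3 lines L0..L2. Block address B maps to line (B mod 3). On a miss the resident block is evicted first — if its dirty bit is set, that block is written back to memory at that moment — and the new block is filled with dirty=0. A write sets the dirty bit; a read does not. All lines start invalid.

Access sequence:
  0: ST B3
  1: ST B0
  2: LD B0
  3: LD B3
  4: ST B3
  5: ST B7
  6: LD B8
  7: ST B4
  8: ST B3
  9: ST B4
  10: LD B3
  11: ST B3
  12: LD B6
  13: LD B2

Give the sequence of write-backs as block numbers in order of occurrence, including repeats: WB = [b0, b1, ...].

0: W B3 → L0 miss [D]
1: W B0 → L0 miss wb→B3 [D]
2: R B0 → L0 hit [D]
3: R B3 → L0 miss wb→B0 [-]
4: W B3 → L0 hit [D]
5: W B7 → L1 miss [D]
6: R B8 → L2 miss [-]
7: W B4 → L1 miss wb→B7 [D]
8: W B3 → L0 hit [D]
9: W B4 → L1 hit [D]
10: R B3 → L0 hit [D]
11: W B3 → L0 hit [D]
12: R B6 → L0 miss wb→B3 [-]
13: R B2 → L2 miss [-]

WB = [3, 0, 7, 3]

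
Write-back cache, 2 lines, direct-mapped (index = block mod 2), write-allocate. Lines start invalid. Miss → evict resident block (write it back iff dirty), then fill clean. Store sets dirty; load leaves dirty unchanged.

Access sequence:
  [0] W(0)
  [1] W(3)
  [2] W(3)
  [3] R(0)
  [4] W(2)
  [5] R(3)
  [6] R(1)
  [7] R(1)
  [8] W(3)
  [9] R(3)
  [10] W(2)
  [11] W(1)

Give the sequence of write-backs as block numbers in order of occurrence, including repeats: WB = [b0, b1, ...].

WB = [0, 3, 3]

  0 | W B0 → L0 miss [D]
  1 | W B3 → L1 miss [D]
  2 | W B3 → L1 hit [D]
  3 | R B0 → L0 hit [D]
  4 | W B2 → L0 miss wb→B0 [D]
  5 | R B3 → L1 hit [D]
  6 | R B1 → L1 miss wb→B3 [-]
  7 | R B1 → L1 hit [-]
  8 | W B3 → L1 miss [D]
  9 | R B3 → L1 hit [D]
  10 | W B2 → L0 hit [D]
  11 | W B1 → L1 miss wb→B3 [D]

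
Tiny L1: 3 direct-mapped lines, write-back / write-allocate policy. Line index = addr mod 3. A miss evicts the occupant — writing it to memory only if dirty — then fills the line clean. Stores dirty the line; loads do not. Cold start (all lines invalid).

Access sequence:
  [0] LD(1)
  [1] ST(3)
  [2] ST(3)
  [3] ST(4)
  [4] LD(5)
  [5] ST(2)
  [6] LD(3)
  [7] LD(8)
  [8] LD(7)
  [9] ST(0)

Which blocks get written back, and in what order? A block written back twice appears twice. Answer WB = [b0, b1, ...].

WB = [2, 4, 3]

0: R B1 → L1 miss [-]
1: W B3 → L0 miss [D]
2: W B3 → L0 hit [D]
3: W B4 → L1 miss [D]
4: R B5 → L2 miss [-]
5: W B2 → L2 miss [D]
6: R B3 → L0 hit [D]
7: R B8 → L2 miss wb→B2 [-]
8: R B7 → L1 miss wb→B4 [-]
9: W B0 → L0 miss wb→B3 [D]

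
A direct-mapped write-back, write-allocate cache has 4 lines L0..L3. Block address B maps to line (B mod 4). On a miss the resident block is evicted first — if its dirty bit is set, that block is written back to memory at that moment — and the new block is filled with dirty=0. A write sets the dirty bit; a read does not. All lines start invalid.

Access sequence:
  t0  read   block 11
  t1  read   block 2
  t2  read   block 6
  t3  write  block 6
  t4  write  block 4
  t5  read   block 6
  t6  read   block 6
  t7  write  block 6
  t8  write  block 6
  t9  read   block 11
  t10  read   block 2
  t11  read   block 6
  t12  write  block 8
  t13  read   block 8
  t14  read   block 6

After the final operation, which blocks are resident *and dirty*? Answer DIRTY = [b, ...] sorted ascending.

DIRTY = [8]

  0 | R B11 → L3 miss [-]
  1 | R B2 → L2 miss [-]
  2 | R B6 → L2 miss [-]
  3 | W B6 → L2 hit [D]
  4 | W B4 → L0 miss [D]
  5 | R B6 → L2 hit [D]
  6 | R B6 → L2 hit [D]
  7 | W B6 → L2 hit [D]
  8 | W B6 → L2 hit [D]
  9 | R B11 → L3 hit [-]
  10 | R B2 → L2 miss wb→B6 [-]
  11 | R B6 → L2 miss [-]
  12 | W B8 → L0 miss wb→B4 [D]
  13 | R B8 → L0 hit [D]
  14 | R B6 → L2 hit [-]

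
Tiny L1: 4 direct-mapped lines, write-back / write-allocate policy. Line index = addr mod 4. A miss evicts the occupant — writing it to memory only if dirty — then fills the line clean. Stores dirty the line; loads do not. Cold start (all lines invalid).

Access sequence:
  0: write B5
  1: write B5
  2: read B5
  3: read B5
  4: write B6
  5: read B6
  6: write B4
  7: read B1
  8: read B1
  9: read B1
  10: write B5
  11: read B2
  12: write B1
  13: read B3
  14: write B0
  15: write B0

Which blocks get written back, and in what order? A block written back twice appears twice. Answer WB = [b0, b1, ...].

WB = [5, 6, 5, 4]

0: W B5 → L1 miss [D]
1: W B5 → L1 hit [D]
2: R B5 → L1 hit [D]
3: R B5 → L1 hit [D]
4: W B6 → L2 miss [D]
5: R B6 → L2 hit [D]
6: W B4 → L0 miss [D]
7: R B1 → L1 miss wb→B5 [-]
8: R B1 → L1 hit [-]
9: R B1 → L1 hit [-]
10: W B5 → L1 miss [D]
11: R B2 → L2 miss wb→B6 [-]
12: W B1 → L1 miss wb→B5 [D]
13: R B3 → L3 miss [-]
14: W B0 → L0 miss wb→B4 [D]
15: W B0 → L0 hit [D]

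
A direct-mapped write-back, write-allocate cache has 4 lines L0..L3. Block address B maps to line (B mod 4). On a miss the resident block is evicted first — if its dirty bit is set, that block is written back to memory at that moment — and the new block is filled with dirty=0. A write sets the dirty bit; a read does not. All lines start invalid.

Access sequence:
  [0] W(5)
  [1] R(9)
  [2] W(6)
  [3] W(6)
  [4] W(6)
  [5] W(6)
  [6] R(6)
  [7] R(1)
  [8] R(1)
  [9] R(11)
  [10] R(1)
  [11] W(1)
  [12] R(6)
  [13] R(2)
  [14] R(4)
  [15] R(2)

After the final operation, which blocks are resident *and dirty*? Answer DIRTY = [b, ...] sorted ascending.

0: W B5 → L1 miss [D]
1: R B9 → L1 miss wb→B5 [-]
2: W B6 → L2 miss [D]
3: W B6 → L2 hit [D]
4: W B6 → L2 hit [D]
5: W B6 → L2 hit [D]
6: R B6 → L2 hit [D]
7: R B1 → L1 miss [-]
8: R B1 → L1 hit [-]
9: R B11 → L3 miss [-]
10: R B1 → L1 hit [-]
11: W B1 → L1 hit [D]
12: R B6 → L2 hit [D]
13: R B2 → L2 miss wb→B6 [-]
14: R B4 → L0 miss [-]
15: R B2 → L2 hit [-]

DIRTY = [1]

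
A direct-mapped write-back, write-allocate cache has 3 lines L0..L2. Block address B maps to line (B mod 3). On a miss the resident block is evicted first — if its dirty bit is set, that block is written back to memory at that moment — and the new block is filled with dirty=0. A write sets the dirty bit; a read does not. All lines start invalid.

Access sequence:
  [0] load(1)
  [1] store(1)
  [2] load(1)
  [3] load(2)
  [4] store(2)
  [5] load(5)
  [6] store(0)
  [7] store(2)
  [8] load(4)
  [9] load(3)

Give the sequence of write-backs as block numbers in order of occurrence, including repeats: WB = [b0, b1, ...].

WB = [2, 1, 0]

0: R B1 -> L1 miss  d=-]
1: W B1 -> L1 hit  d=D]
2: R B1 -> L1 hit  d=D]
3: R B2 -> L2 miss  d=-]
4: W B2 -> L2 hit  d=D]
5: R B5 -> L2 miss wb->B2  d=-]
6: W B0 -> L0 miss  d=D]
7: W B2 -> L2 miss  d=D]
8: R B4 -> L1 miss wb->B1  d=-]
9: R B3 -> L0 miss wb->B0  d=-]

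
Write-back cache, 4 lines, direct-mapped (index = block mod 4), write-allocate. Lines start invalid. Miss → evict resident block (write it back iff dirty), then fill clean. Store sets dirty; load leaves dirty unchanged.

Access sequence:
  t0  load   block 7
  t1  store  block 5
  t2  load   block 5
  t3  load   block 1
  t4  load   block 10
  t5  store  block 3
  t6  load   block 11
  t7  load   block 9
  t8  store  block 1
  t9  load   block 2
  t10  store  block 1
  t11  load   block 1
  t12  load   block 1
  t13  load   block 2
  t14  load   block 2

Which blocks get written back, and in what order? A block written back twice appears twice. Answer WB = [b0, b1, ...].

0: R B7 -> L3 miss  d=-]
1: W B5 -> L1 miss  d=D]
2: R B5 -> L1 hit  d=D]
3: R B1 -> L1 miss wb->B5  d=-]
4: R B10 -> L2 miss  d=-]
5: W B3 -> L3 miss  d=D]
6: R B11 -> L3 miss wb->B3  d=-]
7: R B9 -> L1 miss  d=-]
8: W B1 -> L1 miss  d=D]
9: R B2 -> L2 miss  d=-]
10: W B1 -> L1 hit  d=D]
11: R B1 -> L1 hit  d=D]
12: R B1 -> L1 hit  d=D]
13: R B2 -> L2 hit  d=-]
14: R B2 -> L2 hit  d=-]

WB = [5, 3]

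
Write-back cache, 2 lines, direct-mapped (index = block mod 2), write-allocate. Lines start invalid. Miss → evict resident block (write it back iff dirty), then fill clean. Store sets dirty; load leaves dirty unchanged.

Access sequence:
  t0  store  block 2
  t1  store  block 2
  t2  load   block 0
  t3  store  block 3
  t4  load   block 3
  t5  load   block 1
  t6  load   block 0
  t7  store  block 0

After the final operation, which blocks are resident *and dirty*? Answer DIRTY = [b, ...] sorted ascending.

  0 | W B2 → L0 miss [D]
  1 | W B2 → L0 hit [D]
  2 | R B0 → L0 miss wb→B2 [-]
  3 | W B3 → L1 miss [D]
  4 | R B3 → L1 hit [D]
  5 | R B1 → L1 miss wb→B3 [-]
  6 | R B0 → L0 hit [-]
  7 | W B0 → L0 hit [D]

DIRTY = [0]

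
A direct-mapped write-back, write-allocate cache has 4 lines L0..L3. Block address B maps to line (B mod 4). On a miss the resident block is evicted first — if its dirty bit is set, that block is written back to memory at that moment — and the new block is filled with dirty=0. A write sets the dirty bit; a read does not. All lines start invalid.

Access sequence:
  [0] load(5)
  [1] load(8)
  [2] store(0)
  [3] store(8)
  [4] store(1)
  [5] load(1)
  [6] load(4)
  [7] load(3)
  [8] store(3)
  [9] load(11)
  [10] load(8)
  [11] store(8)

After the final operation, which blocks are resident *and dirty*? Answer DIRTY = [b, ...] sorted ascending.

DIRTY = [1, 8]

0: R B5 -> L1 miss  d=-]
1: R B8 -> L0 miss  d=-]
2: W B0 -> L0 miss  d=D]
3: W B8 -> L0 miss wb->B0  d=D]
4: W B1 -> L1 miss  d=D]
5: R B1 -> L1 hit  d=D]
6: R B4 -> L0 miss wb->B8  d=-]
7: R B3 -> L3 miss  d=-]
8: W B3 -> L3 hit  d=D]
9: R B11 -> L3 miss wb->B3  d=-]
10: R B8 -> L0 miss  d=-]
11: W B8 -> L0 hit  d=D]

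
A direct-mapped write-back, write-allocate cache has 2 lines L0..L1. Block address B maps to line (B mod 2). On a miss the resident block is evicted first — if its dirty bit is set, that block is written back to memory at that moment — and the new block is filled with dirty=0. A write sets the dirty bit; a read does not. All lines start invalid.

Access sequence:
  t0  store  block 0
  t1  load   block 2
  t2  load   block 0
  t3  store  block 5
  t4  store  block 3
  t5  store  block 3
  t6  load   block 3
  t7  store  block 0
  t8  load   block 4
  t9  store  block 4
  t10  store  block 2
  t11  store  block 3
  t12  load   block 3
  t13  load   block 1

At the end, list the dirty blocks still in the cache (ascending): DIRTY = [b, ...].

0: W B0 → L0 miss [D]
1: R B2 → L0 miss wb→B0 [-]
2: R B0 → L0 miss [-]
3: W B5 → L1 miss [D]
4: W B3 → L1 miss wb→B5 [D]
5: W B3 → L1 hit [D]
6: R B3 → L1 hit [D]
7: W B0 → L0 hit [D]
8: R B4 → L0 miss wb→B0 [-]
9: W B4 → L0 hit [D]
10: W B2 → L0 miss wb→B4 [D]
11: W B3 → L1 hit [D]
12: R B3 → L1 hit [D]
13: R B1 → L1 miss wb→B3 [-]

DIRTY = [2]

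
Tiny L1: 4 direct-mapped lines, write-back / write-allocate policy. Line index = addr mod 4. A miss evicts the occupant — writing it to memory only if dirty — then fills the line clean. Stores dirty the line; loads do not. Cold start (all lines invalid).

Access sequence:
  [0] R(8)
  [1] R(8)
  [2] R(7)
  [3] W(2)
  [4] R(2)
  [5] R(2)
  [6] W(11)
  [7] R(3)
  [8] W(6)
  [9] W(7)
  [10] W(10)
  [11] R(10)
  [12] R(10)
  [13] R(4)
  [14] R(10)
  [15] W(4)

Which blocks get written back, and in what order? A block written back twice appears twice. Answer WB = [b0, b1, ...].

  0 | R B8 → L0 miss [-]
  1 | R B8 → L0 hit [-]
  2 | R B7 → L3 miss [-]
  3 | W B2 → L2 miss [D]
  4 | R B2 → L2 hit [D]
  5 | R B2 → L2 hit [D]
  6 | W B11 → L3 miss [D]
  7 | R B3 → L3 miss wb→B11 [-]
  8 | W B6 → L2 miss wb→B2 [D]
  9 | W B7 → L3 miss [D]
  10 | W B10 → L2 miss wb→B6 [D]
  11 | R B10 → L2 hit [D]
  12 | R B10 → L2 hit [D]
  13 | R B4 → L0 miss [-]
  14 | R B10 → L2 hit [D]
  15 | W B4 → L0 hit [D]

WB = [11, 2, 6]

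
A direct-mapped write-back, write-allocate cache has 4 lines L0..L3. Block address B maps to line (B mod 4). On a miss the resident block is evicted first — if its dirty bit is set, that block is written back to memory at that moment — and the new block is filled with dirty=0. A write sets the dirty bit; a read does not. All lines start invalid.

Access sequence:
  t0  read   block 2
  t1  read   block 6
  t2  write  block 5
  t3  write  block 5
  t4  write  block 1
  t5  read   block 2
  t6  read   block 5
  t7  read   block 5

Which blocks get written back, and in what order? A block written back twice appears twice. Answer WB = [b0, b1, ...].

WB = [5, 1]

0: R B2 -> L2 miss  d=-]
1: R B6 -> L2 miss  d=-]
2: W B5 -> L1 miss  d=D]
3: W B5 -> L1 hit  d=D]
4: W B1 -> L1 miss wb->B5  d=D]
5: R B2 -> L2 miss  d=-]
6: R B5 -> L1 miss wb->B1  d=-]
7: R B5 -> L1 hit  d=-]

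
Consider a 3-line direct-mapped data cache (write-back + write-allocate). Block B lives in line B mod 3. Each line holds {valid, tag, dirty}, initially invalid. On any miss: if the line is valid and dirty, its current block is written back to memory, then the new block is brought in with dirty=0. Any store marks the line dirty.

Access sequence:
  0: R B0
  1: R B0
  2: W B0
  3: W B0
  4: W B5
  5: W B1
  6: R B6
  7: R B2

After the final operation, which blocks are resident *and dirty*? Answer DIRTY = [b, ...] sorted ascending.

DIRTY = [1]

0: R B0 -> L0 miss  d=-]
1: R B0 -> L0 hit  d=-]
2: W B0 -> L0 hit  d=D]
3: W B0 -> L0 hit  d=D]
4: W B5 -> L2 miss  d=D]
5: W B1 -> L1 miss  d=D]
6: R B6 -> L0 miss wb->B0  d=-]
7: R B2 -> L2 miss wb->B5  d=-]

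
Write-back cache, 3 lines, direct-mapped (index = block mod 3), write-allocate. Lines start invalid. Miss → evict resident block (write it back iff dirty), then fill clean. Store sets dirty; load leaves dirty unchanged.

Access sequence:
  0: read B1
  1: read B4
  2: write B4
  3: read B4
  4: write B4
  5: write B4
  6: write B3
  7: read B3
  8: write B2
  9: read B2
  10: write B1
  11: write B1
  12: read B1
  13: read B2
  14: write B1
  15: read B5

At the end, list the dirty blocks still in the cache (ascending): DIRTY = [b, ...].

DIRTY = [1, 3]

0: R B1 -> L1 miss  d=-]
1: R B4 -> L1 miss  d=-]
2: W B4 -> L1 hit  d=D]
3: R B4 -> L1 hit  d=D]
4: W B4 -> L1 hit  d=D]
5: W B4 -> L1 hit  d=D]
6: W B3 -> L0 miss  d=D]
7: R B3 -> L0 hit  d=D]
8: W B2 -> L2 miss  d=D]
9: R B2 -> L2 hit  d=D]
10: W B1 -> L1 miss wb->B4  d=D]
11: W B1 -> L1 hit  d=D]
12: R B1 -> L1 hit  d=D]
13: R B2 -> L2 hit  d=D]
14: W B1 -> L1 hit  d=D]
15: R B5 -> L2 miss wb->B2  d=-]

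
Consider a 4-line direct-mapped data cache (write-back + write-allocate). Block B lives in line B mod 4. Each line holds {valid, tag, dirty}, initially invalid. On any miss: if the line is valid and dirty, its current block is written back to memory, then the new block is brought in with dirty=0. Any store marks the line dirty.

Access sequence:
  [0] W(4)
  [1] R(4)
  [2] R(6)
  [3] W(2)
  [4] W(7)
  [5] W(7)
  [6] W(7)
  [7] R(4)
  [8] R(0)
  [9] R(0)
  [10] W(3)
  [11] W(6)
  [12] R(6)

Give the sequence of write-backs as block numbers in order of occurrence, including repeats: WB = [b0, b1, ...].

WB = [4, 7, 2]

0: W B4 -> L0 miss  d=D]
1: R B4 -> L0 hit  d=D]
2: R B6 -> L2 miss  d=-]
3: W B2 -> L2 miss  d=D]
4: W B7 -> L3 miss  d=D]
5: W B7 -> L3 hit  d=D]
6: W B7 -> L3 hit  d=D]
7: R B4 -> L0 hit  d=D]
8: R B0 -> L0 miss wb->B4  d=-]
9: R B0 -> L0 hit  d=-]
10: W B3 -> L3 miss wb->B7  d=D]
11: W B6 -> L2 miss wb->B2  d=D]
12: R B6 -> L2 hit  d=D]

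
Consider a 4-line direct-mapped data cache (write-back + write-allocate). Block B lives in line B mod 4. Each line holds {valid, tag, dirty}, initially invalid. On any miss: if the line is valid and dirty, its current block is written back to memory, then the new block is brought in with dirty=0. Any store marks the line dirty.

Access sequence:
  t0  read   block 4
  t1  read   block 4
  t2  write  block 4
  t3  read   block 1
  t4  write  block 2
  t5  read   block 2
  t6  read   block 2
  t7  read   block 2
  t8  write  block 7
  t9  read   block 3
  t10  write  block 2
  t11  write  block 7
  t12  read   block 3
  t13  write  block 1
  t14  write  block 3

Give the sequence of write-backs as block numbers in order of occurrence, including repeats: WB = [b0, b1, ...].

WB = [7, 7]

  0 | R B4 → L0 miss [-]
  1 | R B4 → L0 hit [-]
  2 | W B4 → L0 hit [D]
  3 | R B1 → L1 miss [-]
  4 | W B2 → L2 miss [D]
  5 | R B2 → L2 hit [D]
  6 | R B2 → L2 hit [D]
  7 | R B2 → L2 hit [D]
  8 | W B7 → L3 miss [D]
  9 | R B3 → L3 miss wb→B7 [-]
  10 | W B2 → L2 hit [D]
  11 | W B7 → L3 miss [D]
  12 | R B3 → L3 miss wb→B7 [-]
  13 | W B1 → L1 hit [D]
  14 | W B3 → L3 hit [D]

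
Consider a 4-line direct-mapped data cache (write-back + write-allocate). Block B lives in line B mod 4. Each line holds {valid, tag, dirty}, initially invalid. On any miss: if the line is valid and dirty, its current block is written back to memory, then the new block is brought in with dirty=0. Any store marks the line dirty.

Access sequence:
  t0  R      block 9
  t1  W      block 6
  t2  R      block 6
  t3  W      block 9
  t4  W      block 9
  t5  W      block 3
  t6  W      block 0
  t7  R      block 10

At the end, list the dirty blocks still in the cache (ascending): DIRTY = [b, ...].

DIRTY = [0, 3, 9]

  0 | R B9 → L1 miss [-]
  1 | W B6 → L2 miss [D]
  2 | R B6 → L2 hit [D]
  3 | W B9 → L1 hit [D]
  4 | W B9 → L1 hit [D]
  5 | W B3 → L3 miss [D]
  6 | W B0 → L0 miss [D]
  7 | R B10 → L2 miss wb→B6 [-]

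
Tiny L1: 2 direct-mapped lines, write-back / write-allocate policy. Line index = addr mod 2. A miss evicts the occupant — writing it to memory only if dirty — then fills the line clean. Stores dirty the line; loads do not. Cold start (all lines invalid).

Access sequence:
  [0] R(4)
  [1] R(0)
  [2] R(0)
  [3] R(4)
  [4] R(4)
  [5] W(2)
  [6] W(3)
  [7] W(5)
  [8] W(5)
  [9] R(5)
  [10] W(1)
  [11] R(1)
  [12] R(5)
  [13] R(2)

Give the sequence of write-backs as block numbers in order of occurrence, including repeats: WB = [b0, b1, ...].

0: R B4 → L0 miss [-]
1: R B0 → L0 miss [-]
2: R B0 → L0 hit [-]
3: R B4 → L0 miss [-]
4: R B4 → L0 hit [-]
5: W B2 → L0 miss [D]
6: W B3 → L1 miss [D]
7: W B5 → L1 miss wb→B3 [D]
8: W B5 → L1 hit [D]
9: R B5 → L1 hit [D]
10: W B1 → L1 miss wb→B5 [D]
11: R B1 → L1 hit [D]
12: R B5 → L1 miss wb→B1 [-]
13: R B2 → L0 hit [D]

WB = [3, 5, 1]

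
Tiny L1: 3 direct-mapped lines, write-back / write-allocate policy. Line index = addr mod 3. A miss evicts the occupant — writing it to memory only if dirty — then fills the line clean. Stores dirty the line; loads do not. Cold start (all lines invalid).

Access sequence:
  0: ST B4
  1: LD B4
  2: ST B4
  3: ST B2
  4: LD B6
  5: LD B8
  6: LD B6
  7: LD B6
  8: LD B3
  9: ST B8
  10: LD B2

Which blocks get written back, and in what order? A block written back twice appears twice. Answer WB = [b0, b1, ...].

WB = [2, 8]

  0 | W B4 → L1 miss [D]
  1 | R B4 → L1 hit [D]
  2 | W B4 → L1 hit [D]
  3 | W B2 → L2 miss [D]
  4 | R B6 → L0 miss [-]
  5 | R B8 → L2 miss wb→B2 [-]
  6 | R B6 → L0 hit [-]
  7 | R B6 → L0 hit [-]
  8 | R B3 → L0 miss [-]
  9 | W B8 → L2 hit [D]
  10 | R B2 → L2 miss wb→B8 [-]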